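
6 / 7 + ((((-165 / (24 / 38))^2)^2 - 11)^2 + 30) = 9954704242842404511359143 / 458752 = 21699533174443717981.30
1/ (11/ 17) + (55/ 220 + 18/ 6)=211/ 44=4.80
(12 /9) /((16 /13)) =13 /12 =1.08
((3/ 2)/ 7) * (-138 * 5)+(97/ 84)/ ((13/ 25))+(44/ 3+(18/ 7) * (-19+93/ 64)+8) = -489479/ 2912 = -168.09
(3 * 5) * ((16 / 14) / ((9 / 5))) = 200 / 21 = 9.52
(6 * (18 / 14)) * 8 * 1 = 432 / 7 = 61.71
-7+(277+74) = 344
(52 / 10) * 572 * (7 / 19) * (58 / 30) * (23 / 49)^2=228151352 / 488775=466.78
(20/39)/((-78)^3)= -5/4626882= -0.00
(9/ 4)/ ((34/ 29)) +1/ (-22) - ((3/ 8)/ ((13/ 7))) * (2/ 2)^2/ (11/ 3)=4421/ 2431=1.82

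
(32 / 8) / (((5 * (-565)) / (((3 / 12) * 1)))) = -1 / 2825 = -0.00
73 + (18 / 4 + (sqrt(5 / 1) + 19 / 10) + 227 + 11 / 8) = sqrt(5) + 12311 / 40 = 310.01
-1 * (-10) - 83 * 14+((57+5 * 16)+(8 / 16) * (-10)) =-1020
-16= -16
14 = 14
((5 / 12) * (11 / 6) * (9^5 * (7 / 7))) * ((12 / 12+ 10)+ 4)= 676603.12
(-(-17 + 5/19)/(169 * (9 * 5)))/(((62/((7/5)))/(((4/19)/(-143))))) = -1484/20283967275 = -0.00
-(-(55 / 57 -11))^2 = -327184 / 3249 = -100.70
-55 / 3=-18.33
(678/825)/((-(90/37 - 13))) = 8362/107525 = 0.08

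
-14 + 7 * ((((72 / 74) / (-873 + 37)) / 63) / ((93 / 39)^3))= -14.00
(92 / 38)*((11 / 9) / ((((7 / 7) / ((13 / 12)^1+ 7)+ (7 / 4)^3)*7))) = 3141248 / 40744683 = 0.08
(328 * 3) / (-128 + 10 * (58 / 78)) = -19188 / 2351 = -8.16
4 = 4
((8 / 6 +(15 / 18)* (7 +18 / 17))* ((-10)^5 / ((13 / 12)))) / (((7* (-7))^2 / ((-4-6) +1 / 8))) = 1621475000 / 530621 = 3055.81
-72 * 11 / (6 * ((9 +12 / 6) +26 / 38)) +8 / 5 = -1794 / 185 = -9.70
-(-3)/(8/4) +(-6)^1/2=-3/2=-1.50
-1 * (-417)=417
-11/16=-0.69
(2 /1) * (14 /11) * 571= 15988 /11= 1453.45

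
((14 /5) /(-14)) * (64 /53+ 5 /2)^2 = -154449 /56180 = -2.75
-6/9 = -2/3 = -0.67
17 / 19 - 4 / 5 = 9 / 95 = 0.09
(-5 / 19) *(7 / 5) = -7 / 19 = -0.37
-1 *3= -3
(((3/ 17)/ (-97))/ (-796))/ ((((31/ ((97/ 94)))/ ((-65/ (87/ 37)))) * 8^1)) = -2405/ 9148281536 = -0.00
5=5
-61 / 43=-1.42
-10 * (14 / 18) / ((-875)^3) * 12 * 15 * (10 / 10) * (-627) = -5016 / 3828125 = -0.00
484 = 484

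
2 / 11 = 0.18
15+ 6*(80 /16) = 45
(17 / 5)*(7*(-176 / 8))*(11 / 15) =-28798 / 75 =-383.97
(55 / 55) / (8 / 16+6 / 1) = 0.15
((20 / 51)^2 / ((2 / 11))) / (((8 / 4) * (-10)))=-110 / 2601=-0.04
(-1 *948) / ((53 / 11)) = -10428 / 53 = -196.75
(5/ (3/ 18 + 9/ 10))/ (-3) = -25/ 16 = -1.56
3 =3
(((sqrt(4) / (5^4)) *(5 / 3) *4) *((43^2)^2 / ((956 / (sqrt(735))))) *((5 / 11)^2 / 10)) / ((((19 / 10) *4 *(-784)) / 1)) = -3418801 *sqrt(15) / 1846188960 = -0.01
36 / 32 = 9 / 8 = 1.12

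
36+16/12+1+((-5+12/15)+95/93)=35.15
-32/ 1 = -32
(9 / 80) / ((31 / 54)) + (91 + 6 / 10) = 113827 / 1240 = 91.80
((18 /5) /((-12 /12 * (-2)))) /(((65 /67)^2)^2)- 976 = -86929689911 /89253125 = -973.97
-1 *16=-16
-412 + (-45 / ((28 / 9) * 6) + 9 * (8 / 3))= -21863 / 56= -390.41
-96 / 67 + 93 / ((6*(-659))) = -128605 / 88306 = -1.46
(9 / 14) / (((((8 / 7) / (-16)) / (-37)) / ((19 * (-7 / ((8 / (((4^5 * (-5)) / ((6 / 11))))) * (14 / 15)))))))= 55677600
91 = 91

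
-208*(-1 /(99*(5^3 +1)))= 104 /6237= 0.02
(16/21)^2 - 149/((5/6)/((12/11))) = -4716968/24255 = -194.47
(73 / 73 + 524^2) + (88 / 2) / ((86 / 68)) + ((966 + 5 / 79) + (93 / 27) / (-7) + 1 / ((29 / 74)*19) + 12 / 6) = 32496351005389 / 117920061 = 275579.50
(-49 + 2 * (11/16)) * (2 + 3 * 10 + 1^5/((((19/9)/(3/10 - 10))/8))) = 43053/190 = 226.59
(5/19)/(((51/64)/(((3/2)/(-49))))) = -160/15827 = -0.01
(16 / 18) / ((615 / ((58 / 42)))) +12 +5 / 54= 2811629 / 232470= 12.09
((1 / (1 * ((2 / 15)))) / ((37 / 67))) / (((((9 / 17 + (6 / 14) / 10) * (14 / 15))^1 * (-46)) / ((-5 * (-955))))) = -2039521875 / 772708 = -2639.45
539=539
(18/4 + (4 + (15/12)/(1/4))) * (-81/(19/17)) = -978.39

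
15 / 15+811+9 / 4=3257 / 4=814.25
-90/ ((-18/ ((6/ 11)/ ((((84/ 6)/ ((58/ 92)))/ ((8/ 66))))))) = 290/ 19481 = 0.01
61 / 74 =0.82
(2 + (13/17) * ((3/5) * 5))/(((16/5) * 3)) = 365/816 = 0.45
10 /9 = 1.11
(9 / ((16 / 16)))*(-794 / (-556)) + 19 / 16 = 31225 / 2224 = 14.04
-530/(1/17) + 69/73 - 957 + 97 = -720441/73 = -9869.05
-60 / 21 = -20 / 7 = -2.86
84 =84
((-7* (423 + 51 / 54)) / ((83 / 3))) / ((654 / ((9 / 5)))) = -53417 / 180940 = -0.30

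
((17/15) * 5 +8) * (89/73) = 3649/219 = 16.66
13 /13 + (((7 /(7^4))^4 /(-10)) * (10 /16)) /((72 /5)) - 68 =-1068325911321989 /15945162855552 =-67.00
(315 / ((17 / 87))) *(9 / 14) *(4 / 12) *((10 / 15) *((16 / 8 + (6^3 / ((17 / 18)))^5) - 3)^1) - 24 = 3478268051155573860909 / 24137569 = 144101837726722.76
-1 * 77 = -77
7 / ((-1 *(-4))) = 7 / 4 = 1.75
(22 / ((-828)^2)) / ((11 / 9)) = 1 / 38088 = 0.00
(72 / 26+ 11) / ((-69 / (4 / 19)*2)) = -358 / 17043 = -0.02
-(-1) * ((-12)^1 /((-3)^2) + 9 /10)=-13 /30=-0.43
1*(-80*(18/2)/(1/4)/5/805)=-576/805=-0.72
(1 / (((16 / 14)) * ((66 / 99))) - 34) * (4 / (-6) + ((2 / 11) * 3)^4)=6640531 / 351384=18.90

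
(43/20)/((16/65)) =559/64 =8.73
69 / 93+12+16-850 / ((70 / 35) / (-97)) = 1278866 / 31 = 41253.74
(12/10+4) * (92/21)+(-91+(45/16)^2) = -1621103/26880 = -60.31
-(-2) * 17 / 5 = 34 / 5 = 6.80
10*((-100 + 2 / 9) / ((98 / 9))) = -4490 / 49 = -91.63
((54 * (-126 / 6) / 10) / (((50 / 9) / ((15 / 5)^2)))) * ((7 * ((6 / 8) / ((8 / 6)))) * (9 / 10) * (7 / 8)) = -182284263 / 320000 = -569.64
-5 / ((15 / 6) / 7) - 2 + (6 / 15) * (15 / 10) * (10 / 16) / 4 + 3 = -413 / 32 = -12.91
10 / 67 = 0.15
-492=-492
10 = 10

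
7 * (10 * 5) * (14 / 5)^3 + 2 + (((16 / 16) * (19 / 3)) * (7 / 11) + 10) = 1270373 / 165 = 7699.23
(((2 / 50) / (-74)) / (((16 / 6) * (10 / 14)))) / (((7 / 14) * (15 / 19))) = -133 / 185000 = -0.00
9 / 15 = 3 / 5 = 0.60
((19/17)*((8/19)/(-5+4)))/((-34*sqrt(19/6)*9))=4*sqrt(114)/49419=0.00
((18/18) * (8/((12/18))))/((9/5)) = 20/3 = 6.67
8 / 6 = 4 / 3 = 1.33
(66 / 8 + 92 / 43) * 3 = 5361 / 172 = 31.17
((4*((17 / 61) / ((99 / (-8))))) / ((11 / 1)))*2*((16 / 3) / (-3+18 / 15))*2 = 174080 / 1793583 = 0.10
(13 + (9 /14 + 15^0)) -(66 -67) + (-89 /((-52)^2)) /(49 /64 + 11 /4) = 15.63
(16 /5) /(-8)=-2 /5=-0.40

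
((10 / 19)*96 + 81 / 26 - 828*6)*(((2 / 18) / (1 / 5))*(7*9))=-84969255 / 494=-172002.54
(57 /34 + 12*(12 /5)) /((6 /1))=1727 /340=5.08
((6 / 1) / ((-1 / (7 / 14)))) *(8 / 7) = -24 / 7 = -3.43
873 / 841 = 1.04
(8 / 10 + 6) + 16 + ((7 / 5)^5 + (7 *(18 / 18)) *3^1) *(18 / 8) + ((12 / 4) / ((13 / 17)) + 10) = 3903011 / 40625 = 96.07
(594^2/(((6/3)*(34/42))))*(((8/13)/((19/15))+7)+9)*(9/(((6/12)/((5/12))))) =113143920120/4199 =26945444.18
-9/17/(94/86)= -387/799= -0.48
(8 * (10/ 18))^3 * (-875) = -56000000/ 729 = -76817.56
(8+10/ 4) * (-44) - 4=-466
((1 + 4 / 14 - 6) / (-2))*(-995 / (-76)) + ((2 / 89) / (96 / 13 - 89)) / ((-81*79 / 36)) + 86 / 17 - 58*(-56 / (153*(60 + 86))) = 3197161557424585 / 88651972024056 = 36.06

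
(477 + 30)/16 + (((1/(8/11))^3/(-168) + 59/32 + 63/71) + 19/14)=218392667/6107136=35.76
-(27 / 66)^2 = -81 / 484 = -0.17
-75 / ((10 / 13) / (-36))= 3510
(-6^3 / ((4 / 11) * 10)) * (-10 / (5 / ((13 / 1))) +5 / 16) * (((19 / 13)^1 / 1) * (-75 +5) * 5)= -81174555 / 104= -780524.57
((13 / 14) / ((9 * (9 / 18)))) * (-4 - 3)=-13 / 9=-1.44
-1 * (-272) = 272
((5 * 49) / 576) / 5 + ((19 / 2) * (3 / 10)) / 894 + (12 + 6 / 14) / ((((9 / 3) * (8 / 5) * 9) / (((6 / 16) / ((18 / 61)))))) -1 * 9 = -154027169 / 18023040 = -8.55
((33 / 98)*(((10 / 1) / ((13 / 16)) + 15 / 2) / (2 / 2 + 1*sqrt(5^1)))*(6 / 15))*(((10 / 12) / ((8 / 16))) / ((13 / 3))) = -16995 / 66248 + 16995*sqrt(5) / 66248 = 0.32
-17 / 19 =-0.89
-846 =-846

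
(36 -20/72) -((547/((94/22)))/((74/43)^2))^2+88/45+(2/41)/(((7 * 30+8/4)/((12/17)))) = -201608303314768814273/110114308609710480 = -1830.90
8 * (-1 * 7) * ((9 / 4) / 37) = -126 / 37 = -3.41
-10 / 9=-1.11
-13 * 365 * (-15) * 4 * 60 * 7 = 119574000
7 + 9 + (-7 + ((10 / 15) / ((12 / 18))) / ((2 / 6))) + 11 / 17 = 215 / 17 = 12.65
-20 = -20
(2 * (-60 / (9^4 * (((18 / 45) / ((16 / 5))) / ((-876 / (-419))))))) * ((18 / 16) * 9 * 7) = -81760 / 3771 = -21.68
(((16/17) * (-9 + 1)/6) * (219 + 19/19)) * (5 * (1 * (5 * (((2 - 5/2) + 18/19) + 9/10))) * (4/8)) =-4505600/969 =-4649.74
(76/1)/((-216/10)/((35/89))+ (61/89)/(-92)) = -108900400/78713731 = -1.38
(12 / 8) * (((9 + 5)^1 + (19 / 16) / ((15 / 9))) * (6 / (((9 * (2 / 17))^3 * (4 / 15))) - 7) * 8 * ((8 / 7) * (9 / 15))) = 18235261 / 12600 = 1447.24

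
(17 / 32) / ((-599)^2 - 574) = 17 / 11463264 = 0.00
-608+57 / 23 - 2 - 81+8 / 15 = -237356 / 345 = -687.99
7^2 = 49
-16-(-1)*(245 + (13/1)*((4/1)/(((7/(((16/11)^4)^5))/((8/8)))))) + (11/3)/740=141952536915029105737544896577/10454534921251982542983540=13578.08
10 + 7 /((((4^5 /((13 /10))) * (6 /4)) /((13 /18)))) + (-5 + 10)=4148383 /276480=15.00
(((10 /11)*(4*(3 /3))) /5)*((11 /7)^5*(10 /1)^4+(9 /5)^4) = 8053432165816 /115548125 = 69697.64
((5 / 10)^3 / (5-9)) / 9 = -1 / 288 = -0.00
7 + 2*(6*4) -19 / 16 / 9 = 7901 / 144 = 54.87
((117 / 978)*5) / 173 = 195 / 56398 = 0.00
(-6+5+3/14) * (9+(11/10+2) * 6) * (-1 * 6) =4554/35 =130.11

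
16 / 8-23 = -21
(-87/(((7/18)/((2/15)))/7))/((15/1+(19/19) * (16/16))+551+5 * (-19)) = -261/590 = -0.44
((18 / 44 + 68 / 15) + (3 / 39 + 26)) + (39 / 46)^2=144053779 / 4538820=31.74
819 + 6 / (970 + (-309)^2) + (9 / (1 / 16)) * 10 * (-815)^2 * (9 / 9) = 92253917277375 / 96451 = 956484819.00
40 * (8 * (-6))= -1920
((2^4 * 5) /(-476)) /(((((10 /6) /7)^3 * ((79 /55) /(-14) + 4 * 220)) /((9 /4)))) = -1833678 /57589285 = -0.03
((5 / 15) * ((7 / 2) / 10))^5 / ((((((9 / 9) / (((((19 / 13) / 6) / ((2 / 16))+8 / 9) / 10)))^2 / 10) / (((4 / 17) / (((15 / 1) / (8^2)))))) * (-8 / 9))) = -115783423 / 5890547812500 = -0.00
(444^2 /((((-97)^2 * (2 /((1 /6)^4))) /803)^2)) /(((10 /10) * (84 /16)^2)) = 0.00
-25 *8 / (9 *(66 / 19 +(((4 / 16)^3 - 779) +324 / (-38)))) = 243200 / 8580501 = 0.03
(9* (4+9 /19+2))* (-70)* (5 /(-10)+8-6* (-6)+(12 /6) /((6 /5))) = -3499965 /19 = -184208.68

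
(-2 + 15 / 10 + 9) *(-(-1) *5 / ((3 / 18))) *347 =88485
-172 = -172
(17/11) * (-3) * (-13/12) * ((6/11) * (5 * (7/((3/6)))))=23205/121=191.78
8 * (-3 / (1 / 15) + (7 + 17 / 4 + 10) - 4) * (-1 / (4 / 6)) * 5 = 1665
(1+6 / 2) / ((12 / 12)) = 4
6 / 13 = 0.46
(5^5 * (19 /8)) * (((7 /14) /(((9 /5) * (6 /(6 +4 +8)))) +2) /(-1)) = -1009375 /48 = -21028.65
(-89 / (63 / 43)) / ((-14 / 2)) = 3827 / 441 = 8.68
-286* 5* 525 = -750750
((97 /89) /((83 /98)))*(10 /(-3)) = -4.29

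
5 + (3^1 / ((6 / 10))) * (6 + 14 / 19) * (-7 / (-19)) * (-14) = -60915 / 361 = -168.74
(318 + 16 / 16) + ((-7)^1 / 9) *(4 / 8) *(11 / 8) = 45859 / 144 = 318.47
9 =9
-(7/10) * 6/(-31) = 21/155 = 0.14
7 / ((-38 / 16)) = -56 / 19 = -2.95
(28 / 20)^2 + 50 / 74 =2438 / 925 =2.64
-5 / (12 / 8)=-10 / 3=-3.33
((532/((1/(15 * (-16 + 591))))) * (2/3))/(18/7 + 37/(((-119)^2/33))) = 8663699800/7527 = 1151016.31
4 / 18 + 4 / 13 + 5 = 647 / 117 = 5.53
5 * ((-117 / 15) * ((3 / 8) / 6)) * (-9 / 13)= 27 / 16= 1.69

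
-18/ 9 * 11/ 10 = -11/ 5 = -2.20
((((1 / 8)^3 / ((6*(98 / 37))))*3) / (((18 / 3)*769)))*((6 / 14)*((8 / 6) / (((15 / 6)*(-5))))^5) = -296 / 625931455078125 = -0.00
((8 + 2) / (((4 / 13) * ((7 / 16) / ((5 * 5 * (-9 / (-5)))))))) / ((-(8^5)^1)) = -2925 / 28672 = -0.10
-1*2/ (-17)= 2/ 17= 0.12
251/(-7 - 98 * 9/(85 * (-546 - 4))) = -5867125/163184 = -35.95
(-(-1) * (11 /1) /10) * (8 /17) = 44 /85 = 0.52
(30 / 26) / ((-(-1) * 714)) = 5 / 3094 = 0.00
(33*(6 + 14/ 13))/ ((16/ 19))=14421/ 52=277.33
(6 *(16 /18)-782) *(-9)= 6990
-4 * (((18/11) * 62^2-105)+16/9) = -2450036/99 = -24747.84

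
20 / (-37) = -20 / 37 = -0.54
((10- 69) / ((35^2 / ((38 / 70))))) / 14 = -1121 / 600250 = -0.00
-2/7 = -0.29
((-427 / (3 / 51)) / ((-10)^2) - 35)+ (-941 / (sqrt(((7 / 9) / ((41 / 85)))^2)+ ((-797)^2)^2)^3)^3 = -96704967184119734884182200805172723497846967084177802232108798340342496566067076717780924163290745968729918147133693001979015328669 / 898828582434424527225413149969074481809154820003511499508400393534180654020513771891262423675906156024246078084078906830887321600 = -107.59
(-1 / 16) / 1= -1 / 16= -0.06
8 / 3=2.67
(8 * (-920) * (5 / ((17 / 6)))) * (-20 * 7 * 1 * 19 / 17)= 587328000 / 289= 2032276.82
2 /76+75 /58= 727 /551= 1.32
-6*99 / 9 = -66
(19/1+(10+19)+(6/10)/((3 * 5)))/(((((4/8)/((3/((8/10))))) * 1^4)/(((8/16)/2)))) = 3603/40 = 90.08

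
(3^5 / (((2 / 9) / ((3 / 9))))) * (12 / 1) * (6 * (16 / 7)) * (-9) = -539876.57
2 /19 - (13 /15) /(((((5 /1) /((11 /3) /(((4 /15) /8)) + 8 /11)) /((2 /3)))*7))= -27002 /15675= -1.72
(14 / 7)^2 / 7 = 4 / 7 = 0.57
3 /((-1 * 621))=-1 /207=-0.00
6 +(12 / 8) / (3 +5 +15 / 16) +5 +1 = 1740 / 143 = 12.17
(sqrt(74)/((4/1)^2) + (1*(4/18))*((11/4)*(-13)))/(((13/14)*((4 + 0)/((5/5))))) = -77/36 + 7*sqrt(74)/416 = -1.99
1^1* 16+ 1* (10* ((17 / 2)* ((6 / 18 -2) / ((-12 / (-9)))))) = -361 / 4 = -90.25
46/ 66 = 23/ 33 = 0.70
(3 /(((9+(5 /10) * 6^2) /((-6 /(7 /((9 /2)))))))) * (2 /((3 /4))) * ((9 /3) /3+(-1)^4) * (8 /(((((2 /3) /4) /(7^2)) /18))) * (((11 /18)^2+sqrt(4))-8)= 1633408 /3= 544469.33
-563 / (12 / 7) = -3941 / 12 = -328.42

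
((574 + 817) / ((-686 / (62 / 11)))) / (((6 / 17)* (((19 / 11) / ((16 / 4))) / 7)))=-1466114 / 2793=-524.92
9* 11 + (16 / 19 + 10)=2087 / 19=109.84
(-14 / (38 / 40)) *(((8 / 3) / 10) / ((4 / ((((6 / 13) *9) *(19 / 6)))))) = -168 / 13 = -12.92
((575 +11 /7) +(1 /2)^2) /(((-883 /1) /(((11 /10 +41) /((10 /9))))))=-24.75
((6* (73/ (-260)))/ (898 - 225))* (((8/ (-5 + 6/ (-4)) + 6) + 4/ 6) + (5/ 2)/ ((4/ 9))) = -251923/ 9098960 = -0.03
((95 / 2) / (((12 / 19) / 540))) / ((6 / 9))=243675 / 4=60918.75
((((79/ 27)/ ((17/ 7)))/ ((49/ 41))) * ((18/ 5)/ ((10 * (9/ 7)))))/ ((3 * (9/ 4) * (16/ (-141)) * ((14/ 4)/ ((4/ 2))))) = -152233/ 722925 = -0.21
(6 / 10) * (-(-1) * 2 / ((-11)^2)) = 6 / 605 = 0.01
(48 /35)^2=2304 /1225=1.88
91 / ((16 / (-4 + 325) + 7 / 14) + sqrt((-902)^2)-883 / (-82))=1197651 / 12020180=0.10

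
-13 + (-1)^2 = -12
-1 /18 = -0.06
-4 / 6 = -2 / 3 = -0.67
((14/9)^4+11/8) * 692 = 65653327/13122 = 5003.30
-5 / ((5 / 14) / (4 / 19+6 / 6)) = -322 / 19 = -16.95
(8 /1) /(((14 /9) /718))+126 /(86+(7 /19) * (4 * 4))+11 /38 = 95318575 /25802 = 3694.23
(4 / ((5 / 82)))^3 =35287552 / 125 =282300.42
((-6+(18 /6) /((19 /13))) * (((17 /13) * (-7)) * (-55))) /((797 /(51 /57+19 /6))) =-75758375 /7480642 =-10.13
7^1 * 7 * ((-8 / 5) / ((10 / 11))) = -2156 / 25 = -86.24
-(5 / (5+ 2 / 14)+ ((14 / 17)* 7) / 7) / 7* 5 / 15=-157 / 1836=-0.09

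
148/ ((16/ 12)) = 111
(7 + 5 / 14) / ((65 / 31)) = 3193 / 910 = 3.51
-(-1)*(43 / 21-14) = -11.95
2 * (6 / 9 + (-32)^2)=6148 / 3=2049.33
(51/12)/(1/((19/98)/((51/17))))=323/1176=0.27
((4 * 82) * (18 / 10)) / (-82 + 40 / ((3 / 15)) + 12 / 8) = 5904 / 1195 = 4.94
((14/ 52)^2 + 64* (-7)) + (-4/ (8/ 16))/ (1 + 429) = -65104489/ 145340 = -447.95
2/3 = 0.67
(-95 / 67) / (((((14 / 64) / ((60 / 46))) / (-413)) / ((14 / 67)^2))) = 1054636800 / 6917549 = 152.46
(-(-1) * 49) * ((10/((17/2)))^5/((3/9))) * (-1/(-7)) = 67200000/1419857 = 47.33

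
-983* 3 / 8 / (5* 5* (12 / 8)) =-983 / 100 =-9.83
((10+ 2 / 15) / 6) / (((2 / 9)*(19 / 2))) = 0.80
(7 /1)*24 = 168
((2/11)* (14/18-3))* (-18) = 80/11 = 7.27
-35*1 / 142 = -35 / 142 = -0.25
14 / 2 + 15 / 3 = 12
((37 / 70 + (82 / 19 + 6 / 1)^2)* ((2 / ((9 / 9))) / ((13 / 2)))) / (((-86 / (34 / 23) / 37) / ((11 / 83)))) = -1625951162 / 586226095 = -2.77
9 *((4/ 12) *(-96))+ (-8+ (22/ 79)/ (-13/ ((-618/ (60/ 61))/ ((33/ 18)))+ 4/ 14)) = -995664206/ 3373537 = -295.14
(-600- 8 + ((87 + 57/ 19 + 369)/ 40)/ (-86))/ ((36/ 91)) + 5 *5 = -187274089/ 123840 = -1512.23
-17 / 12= -1.42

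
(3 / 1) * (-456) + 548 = -820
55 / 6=9.17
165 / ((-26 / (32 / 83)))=-2640 / 1079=-2.45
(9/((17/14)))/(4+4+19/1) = 14/51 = 0.27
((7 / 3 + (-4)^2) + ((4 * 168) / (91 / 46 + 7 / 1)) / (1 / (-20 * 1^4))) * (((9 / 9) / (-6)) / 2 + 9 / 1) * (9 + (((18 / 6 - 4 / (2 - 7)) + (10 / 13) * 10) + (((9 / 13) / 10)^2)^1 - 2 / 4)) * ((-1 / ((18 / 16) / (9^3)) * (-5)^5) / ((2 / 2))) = -533887728564.68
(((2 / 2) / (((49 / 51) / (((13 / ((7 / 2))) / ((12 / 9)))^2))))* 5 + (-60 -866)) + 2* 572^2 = 6276044823 / 9604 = 653482.38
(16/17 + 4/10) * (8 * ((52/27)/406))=0.05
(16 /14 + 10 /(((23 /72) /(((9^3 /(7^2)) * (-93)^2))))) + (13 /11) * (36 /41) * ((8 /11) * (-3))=22521381533624 /5591047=4028115.22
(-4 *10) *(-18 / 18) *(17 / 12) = 170 / 3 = 56.67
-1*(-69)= 69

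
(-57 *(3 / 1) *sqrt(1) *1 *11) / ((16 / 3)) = -5643 / 16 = -352.69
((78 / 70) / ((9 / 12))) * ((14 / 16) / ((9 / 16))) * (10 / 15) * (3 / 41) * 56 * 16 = 101.01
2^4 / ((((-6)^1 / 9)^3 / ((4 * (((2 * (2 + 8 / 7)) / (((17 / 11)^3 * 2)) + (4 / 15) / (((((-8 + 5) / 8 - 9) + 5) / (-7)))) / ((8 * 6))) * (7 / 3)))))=-13.42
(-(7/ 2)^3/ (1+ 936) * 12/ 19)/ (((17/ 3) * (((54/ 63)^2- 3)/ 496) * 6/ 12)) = 25008816/ 11198087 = 2.23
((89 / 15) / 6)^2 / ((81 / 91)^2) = 65593801 / 53144100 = 1.23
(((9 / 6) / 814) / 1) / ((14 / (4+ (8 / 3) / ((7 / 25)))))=71 / 39886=0.00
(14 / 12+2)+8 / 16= 11 / 3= 3.67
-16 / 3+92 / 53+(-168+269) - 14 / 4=29861 / 318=93.90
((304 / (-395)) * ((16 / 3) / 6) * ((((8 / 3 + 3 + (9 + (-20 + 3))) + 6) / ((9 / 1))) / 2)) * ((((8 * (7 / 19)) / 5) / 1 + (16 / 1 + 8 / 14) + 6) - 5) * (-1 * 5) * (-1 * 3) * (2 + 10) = -34008832 / 74655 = -455.55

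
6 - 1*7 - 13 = -14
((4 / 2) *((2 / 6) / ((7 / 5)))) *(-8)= -80 / 21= -3.81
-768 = -768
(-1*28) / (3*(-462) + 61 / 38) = 1064 / 52607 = 0.02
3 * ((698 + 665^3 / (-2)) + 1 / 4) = -1764469371 / 4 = -441117342.75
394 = 394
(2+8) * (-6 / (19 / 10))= -600 / 19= -31.58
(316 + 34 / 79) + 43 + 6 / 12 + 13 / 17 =968827 / 2686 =360.70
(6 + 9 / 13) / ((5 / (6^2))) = 3132 / 65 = 48.18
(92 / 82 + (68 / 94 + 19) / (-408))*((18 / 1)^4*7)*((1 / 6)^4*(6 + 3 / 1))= 1435795389 / 262072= 5478.63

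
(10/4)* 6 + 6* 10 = 75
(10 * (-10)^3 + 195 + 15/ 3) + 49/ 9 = -88151/ 9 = -9794.56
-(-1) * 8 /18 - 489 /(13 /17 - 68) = 8821 /1143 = 7.72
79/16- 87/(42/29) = -6175/112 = -55.13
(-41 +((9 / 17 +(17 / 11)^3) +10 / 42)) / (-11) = 17363212 / 5226837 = 3.32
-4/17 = -0.24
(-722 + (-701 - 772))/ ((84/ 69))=-50485/ 28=-1803.04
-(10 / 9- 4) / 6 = 13 / 27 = 0.48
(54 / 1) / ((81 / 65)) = 43.33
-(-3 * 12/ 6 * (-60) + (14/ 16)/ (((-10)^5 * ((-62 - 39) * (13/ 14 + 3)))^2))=-222177780000000000343/ 617160500000000000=-360.00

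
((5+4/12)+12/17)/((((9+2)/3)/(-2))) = -3.29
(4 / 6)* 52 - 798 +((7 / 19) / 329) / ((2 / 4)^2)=-2044958 / 2679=-763.33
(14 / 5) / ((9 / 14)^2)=2744 / 405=6.78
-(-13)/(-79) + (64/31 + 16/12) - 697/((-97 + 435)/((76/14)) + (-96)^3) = 23493550828/7264368291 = 3.23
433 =433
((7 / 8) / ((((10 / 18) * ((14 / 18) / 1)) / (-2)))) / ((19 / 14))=-567 / 190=-2.98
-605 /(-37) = 605 /37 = 16.35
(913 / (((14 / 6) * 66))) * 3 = 249 / 14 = 17.79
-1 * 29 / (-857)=29 / 857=0.03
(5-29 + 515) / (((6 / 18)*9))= 163.67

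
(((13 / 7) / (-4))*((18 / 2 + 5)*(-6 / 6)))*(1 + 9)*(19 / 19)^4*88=5720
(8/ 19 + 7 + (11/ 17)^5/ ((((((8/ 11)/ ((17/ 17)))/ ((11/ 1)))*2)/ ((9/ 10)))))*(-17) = -35364280161/ 253903840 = -139.28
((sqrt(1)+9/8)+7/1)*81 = 5913/8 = 739.12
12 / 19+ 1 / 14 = 187 / 266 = 0.70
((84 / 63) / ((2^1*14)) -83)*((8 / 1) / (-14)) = 47.40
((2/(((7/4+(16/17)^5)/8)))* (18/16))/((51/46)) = 6.52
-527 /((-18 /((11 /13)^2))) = 63767 /3042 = 20.96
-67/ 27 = -2.48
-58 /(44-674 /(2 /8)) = 0.02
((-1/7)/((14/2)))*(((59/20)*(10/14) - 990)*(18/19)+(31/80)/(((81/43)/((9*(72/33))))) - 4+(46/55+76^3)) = -9612809246/1075305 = -8939.61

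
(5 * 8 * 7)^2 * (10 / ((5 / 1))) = 156800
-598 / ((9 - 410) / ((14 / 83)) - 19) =8372 / 33549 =0.25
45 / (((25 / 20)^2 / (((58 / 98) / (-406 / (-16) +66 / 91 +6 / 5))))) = 434304 / 695611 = 0.62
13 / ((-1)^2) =13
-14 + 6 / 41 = -568 / 41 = -13.85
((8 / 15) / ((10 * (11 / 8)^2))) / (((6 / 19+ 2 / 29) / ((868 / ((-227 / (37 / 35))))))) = -0.30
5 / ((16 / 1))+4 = 69 / 16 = 4.31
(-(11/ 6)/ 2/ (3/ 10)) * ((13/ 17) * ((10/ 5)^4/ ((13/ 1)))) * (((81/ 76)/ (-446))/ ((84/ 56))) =330/ 72029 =0.00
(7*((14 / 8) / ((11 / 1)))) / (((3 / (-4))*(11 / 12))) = -196 / 121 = -1.62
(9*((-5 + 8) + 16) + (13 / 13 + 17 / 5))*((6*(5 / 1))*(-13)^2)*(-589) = -523784742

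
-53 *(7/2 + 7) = -1113/2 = -556.50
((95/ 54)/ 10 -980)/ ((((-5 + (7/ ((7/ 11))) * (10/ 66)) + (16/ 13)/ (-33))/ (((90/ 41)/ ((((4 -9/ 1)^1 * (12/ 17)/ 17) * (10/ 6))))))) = -106664987/ 57840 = -1844.14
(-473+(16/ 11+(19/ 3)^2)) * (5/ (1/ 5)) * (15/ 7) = -5339000/ 231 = -23112.55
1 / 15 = 0.07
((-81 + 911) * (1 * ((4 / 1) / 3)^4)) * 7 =1487360 / 81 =18362.47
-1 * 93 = -93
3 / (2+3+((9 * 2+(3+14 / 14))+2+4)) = 1 / 11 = 0.09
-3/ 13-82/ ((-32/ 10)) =2641/ 104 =25.39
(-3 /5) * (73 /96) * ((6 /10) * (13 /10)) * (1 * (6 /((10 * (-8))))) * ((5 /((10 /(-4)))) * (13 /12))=-37011 /640000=-0.06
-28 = -28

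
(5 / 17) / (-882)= -5 / 14994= -0.00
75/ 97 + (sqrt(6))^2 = 657/ 97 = 6.77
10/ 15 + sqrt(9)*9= 83/ 3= 27.67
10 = 10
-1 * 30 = -30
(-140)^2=19600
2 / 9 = 0.22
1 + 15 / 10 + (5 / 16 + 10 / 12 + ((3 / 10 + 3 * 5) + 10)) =6947 / 240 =28.95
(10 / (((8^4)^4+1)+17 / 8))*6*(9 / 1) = 1440 / 750599937895091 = 0.00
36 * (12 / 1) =432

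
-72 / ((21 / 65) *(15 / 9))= -936 / 7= -133.71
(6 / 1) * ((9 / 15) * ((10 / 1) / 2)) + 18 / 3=24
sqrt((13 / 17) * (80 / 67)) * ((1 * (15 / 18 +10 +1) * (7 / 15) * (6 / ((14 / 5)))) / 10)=71 * sqrt(74035) / 17085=1.13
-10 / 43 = -0.23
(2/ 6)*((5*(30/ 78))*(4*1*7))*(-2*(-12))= 5600/ 13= 430.77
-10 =-10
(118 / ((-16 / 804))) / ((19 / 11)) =-130449 / 38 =-3432.87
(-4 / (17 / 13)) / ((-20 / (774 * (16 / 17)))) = 111.41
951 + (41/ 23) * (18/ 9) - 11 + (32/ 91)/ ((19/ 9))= 37529382/ 39767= 943.73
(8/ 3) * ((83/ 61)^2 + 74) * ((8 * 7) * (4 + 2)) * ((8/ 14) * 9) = 1300575744/ 3721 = 349523.18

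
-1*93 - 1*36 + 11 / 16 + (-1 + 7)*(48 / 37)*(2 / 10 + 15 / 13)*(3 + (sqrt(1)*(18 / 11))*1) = -3057401 / 38480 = -79.45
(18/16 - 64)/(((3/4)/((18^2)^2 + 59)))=-52832605/6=-8805434.17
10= 10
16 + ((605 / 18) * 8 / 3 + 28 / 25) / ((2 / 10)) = 63416 / 135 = 469.75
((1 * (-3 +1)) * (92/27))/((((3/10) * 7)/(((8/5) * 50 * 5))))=-736000/567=-1298.06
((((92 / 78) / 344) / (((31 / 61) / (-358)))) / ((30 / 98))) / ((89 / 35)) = -86139991 / 27761058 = -3.10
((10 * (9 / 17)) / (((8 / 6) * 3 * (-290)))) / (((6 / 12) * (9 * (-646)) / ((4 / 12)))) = 1 / 1910868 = 0.00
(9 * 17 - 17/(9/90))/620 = -17/620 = -0.03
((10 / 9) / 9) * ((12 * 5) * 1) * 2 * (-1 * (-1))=400 / 27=14.81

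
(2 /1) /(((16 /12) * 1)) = 3 /2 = 1.50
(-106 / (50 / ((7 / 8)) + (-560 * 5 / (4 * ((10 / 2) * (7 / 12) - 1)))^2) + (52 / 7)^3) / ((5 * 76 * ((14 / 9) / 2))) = 312654246206067 / 225417894604000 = 1.39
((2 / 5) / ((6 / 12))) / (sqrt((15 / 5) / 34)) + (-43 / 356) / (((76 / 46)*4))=-989 / 54112 + 4*sqrt(102) / 15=2.67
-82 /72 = -41 /36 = -1.14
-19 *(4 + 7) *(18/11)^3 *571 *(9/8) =-71180289/121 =-588266.85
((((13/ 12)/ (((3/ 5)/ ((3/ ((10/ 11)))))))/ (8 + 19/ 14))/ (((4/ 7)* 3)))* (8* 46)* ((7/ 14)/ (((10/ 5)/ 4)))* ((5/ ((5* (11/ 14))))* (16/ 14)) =234416/ 1179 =198.83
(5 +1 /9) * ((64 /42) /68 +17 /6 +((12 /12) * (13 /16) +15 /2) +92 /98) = 11134001 /179928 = 61.88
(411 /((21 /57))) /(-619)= -7809 /4333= -1.80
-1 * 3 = -3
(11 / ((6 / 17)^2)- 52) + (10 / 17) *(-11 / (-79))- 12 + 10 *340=3424.39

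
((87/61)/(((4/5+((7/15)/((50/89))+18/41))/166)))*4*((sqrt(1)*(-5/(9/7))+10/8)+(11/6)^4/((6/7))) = 1011134666125/209640042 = 4823.19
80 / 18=4.44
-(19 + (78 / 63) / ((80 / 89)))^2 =-292991689 / 705600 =-415.24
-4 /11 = -0.36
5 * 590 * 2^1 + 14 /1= 5914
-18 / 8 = -9 / 4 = -2.25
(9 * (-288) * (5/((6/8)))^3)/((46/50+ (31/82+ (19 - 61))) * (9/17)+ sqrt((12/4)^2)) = 8921600000/215467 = 41405.88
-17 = -17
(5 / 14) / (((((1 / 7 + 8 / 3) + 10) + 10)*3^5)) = 5 / 77598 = 0.00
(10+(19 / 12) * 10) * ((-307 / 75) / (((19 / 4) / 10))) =-38068 / 171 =-222.62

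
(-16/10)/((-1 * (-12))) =-2/15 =-0.13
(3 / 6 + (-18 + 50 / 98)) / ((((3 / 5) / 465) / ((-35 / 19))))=6451875 / 266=24255.17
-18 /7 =-2.57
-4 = -4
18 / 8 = 9 / 4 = 2.25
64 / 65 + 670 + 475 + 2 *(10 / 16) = 298281 / 260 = 1147.23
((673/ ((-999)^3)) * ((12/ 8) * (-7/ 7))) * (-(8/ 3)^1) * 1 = -2692/ 997002999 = -0.00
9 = 9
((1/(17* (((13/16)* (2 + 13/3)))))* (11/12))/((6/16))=352/12597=0.03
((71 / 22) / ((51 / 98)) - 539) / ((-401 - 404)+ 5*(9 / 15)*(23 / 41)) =3063725 / 4619274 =0.66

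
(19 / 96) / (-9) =-0.02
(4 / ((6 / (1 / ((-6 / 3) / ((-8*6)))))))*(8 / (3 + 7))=64 / 5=12.80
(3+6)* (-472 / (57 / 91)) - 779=-143657 / 19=-7560.89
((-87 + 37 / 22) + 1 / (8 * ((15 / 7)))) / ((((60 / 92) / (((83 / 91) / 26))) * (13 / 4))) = -214844587 / 152252100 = -1.41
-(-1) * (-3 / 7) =-3 / 7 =-0.43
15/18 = 5/6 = 0.83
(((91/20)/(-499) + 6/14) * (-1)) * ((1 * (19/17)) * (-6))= 1670271/593810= 2.81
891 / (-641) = -891 / 641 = -1.39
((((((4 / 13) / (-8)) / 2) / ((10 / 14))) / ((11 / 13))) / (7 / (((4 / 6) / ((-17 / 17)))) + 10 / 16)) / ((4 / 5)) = 7 / 1738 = 0.00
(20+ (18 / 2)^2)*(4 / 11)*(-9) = -3636 / 11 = -330.55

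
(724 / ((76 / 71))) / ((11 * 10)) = 12851 / 2090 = 6.15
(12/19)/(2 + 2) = 3/19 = 0.16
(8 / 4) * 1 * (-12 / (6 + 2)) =-3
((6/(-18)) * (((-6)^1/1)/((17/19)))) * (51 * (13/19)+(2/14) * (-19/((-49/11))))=462760/5831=79.36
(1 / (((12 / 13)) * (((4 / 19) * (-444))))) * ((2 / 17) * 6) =-247 / 30192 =-0.01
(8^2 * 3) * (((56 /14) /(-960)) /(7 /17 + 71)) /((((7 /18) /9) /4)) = -22032 /21245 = -1.04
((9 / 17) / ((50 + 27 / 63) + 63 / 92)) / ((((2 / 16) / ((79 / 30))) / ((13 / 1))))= 7936656 / 2797945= 2.84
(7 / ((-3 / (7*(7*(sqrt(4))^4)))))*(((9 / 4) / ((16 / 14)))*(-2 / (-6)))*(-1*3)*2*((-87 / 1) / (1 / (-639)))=400436379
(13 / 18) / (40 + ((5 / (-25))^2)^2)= 8125 / 450018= 0.02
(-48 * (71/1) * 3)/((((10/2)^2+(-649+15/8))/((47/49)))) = 427136/27097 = 15.76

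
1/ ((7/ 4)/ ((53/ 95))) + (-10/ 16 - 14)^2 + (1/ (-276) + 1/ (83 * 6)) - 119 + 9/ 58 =674072501699/ 7068492480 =95.36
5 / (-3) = -5 / 3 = -1.67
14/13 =1.08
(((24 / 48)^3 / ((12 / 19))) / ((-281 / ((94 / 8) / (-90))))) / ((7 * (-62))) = -0.00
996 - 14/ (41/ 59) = 40010/ 41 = 975.85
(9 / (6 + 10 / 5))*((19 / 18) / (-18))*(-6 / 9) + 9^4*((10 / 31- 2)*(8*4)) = -4716361139 / 13392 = -352177.50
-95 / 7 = -13.57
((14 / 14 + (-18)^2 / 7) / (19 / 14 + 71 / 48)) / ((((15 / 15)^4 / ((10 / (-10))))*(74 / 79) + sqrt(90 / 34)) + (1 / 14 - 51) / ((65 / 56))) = -35462282229920 / 95197968281511 - 139646119600*sqrt(85) / 95197968281511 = -0.39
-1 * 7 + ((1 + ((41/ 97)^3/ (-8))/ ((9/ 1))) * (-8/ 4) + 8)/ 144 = -6.96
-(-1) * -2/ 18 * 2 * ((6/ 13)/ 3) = -4/ 117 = -0.03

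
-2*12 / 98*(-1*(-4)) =-48 / 49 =-0.98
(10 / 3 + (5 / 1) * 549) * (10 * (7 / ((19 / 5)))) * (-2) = -5771500 / 57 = -101254.39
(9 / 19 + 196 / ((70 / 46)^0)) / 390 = 3733 / 7410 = 0.50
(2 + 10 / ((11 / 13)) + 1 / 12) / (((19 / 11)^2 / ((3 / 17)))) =20185 / 24548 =0.82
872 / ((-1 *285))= -872 / 285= -3.06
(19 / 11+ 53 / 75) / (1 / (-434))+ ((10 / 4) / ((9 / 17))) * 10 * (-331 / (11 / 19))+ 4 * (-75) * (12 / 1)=-78345041 / 2475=-31654.56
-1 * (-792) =792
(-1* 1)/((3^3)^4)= -1/531441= -0.00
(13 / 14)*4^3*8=3328 / 7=475.43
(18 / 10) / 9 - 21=-104 / 5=-20.80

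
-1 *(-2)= 2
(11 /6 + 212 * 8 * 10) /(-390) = -101771 /2340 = -43.49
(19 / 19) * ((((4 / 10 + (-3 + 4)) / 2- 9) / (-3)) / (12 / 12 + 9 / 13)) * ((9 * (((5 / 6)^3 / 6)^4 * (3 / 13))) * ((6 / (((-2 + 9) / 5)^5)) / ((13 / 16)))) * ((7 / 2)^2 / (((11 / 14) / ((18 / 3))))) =12664794921875 / 335559704223744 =0.04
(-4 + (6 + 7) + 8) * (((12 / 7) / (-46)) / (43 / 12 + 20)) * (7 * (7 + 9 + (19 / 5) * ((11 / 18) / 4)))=-3.12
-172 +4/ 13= -2232/ 13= -171.69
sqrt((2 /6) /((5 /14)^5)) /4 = 49 * sqrt(210) /375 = 1.89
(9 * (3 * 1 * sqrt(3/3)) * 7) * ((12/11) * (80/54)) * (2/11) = 6720/121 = 55.54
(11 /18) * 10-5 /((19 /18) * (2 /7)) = -1790 /171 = -10.47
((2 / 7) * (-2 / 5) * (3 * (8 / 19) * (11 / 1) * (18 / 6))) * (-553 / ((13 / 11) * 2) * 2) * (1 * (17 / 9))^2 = 88401632 / 11115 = 7953.36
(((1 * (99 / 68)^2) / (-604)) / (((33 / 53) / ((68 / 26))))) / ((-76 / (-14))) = -0.00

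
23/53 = 0.43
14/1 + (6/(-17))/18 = 713/51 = 13.98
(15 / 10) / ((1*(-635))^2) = 3 / 806450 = 0.00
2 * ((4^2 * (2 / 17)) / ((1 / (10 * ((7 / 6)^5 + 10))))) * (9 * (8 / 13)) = 15130720 / 5967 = 2535.73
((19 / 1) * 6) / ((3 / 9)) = 342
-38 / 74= -19 / 37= -0.51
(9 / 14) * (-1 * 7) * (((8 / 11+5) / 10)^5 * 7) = -62523502209 / 32210200000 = -1.94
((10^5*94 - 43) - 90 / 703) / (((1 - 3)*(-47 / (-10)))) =-33040848405 / 33041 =-999995.41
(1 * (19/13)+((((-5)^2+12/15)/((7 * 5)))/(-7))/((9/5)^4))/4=0.36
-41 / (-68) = 41 / 68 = 0.60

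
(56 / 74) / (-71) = -28 / 2627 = -0.01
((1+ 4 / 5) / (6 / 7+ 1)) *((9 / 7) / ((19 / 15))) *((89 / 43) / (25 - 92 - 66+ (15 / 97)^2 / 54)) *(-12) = 14651167896 / 79746259697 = 0.18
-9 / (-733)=9 / 733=0.01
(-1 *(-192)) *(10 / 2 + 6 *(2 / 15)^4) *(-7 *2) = -75628672 / 5625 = -13445.10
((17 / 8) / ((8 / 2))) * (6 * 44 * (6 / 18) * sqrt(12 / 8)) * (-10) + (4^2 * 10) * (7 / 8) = 140-935 * sqrt(6) / 4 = -432.57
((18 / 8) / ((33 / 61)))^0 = 1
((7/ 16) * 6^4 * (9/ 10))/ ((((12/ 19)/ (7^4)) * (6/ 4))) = 25865973/ 20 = 1293298.65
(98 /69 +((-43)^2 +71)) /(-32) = -60.04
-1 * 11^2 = -121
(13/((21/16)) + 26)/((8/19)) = 7163/84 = 85.27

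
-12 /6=-2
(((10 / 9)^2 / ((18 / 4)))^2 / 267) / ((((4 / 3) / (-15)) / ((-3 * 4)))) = 200000 / 5255361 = 0.04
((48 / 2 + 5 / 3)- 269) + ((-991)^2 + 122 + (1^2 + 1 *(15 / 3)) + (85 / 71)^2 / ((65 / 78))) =14850292787 / 15123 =981967.39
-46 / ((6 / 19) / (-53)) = 7720.33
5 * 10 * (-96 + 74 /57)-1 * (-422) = -245846 /57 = -4313.09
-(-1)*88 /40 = 11 /5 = 2.20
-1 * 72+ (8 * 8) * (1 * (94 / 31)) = 3784 / 31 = 122.06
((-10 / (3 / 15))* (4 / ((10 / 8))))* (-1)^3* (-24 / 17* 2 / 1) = -7680 / 17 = -451.76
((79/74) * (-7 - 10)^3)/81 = -388127/5994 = -64.75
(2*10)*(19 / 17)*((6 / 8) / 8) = 285 / 136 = 2.10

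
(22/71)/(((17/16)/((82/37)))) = 28864/44659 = 0.65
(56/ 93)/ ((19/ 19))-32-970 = -93130/ 93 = -1001.40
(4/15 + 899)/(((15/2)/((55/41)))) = 7238/45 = 160.84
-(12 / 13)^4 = -20736 / 28561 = -0.73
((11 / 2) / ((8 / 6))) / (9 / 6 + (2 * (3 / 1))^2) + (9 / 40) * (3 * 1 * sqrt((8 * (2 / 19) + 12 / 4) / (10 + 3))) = 11 / 100 + 27 * sqrt(18031) / 9880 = 0.48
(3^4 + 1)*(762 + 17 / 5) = 313814 / 5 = 62762.80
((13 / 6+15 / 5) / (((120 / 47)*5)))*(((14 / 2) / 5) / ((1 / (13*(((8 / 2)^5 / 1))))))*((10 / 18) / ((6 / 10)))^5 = 662935000000 / 129140163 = 5133.45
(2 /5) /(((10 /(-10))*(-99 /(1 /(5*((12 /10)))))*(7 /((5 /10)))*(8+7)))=1 /311850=0.00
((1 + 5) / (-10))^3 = -27 / 125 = -0.22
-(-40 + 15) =25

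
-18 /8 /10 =-9 /40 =-0.22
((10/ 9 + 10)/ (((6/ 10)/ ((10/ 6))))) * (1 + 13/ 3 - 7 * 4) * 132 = -7480000/ 81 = -92345.68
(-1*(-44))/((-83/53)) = -28.10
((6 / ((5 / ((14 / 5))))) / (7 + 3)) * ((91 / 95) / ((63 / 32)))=5824 / 35625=0.16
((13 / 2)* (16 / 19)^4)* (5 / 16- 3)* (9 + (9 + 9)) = -30910464 / 130321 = -237.19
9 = 9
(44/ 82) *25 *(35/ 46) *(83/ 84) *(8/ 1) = 228250/ 2829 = 80.68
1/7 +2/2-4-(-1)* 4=8/7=1.14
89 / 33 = 2.70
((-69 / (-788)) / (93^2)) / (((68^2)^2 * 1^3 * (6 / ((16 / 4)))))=23 / 72861443283456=0.00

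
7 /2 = 3.50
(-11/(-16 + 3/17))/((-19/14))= -2618/5111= -0.51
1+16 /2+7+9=25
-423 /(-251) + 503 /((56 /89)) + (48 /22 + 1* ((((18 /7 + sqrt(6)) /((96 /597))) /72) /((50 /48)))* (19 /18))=3781* sqrt(6) /43200 + 37270319041 /46384800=803.72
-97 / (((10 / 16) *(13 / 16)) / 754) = -720128 / 5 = -144025.60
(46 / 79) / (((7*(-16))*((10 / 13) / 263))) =-78637 / 44240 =-1.78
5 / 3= 1.67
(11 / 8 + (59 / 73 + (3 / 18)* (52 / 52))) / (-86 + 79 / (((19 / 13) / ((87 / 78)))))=-78223 / 855852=-0.09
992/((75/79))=78368/75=1044.91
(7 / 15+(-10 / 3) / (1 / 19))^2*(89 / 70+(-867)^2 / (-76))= -23392346764517 / 598500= -39084957.00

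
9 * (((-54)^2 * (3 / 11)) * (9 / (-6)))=-118098 / 11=-10736.18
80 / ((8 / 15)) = 150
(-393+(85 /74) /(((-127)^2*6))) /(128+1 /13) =-36586957979 /11923524540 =-3.07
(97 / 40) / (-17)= -97 / 680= -0.14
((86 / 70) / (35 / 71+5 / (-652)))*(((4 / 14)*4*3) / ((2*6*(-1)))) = -3981112 / 5503925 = -0.72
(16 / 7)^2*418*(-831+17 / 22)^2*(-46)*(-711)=26535688237843200 / 539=49231332537742.49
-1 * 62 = -62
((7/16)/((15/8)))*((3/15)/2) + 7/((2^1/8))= 28.02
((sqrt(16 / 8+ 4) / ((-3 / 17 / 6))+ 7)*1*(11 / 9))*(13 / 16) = 1001 / 144 - 2431*sqrt(6) / 72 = -75.75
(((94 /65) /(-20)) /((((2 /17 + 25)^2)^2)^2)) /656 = -327860599727 /471237882925010018992938400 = -0.00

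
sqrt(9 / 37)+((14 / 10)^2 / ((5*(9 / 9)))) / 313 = 49 / 39125+3*sqrt(37) / 37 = 0.49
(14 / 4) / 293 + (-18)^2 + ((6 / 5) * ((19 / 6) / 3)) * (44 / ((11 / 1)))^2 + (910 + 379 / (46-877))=3052844723 / 2434830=1253.82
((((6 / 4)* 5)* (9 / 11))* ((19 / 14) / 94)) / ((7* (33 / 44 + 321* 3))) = 171 / 13021162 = 0.00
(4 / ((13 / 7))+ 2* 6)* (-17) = -3128 / 13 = -240.62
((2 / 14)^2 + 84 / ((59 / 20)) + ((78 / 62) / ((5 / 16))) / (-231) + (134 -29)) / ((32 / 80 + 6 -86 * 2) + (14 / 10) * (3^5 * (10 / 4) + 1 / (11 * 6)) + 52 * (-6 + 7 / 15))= 986897349 / 2936700928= 0.34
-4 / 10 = -2 / 5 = -0.40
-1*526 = -526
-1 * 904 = -904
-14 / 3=-4.67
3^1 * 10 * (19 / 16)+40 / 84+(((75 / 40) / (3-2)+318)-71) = 11969 / 42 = 284.98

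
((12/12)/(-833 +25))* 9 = -9/808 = -0.01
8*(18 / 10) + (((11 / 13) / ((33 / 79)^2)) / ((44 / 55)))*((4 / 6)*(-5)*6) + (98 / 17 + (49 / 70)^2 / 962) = -16363103893 / 161904600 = -101.07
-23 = -23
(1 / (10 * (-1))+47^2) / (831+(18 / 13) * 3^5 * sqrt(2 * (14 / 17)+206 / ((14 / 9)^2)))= 0.56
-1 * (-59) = 59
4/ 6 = 2/ 3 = 0.67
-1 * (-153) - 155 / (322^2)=15863497 / 103684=153.00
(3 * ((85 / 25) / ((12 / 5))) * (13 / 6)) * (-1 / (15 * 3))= -221 / 1080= -0.20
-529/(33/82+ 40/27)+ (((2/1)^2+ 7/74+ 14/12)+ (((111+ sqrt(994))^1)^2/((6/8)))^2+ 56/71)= 31529920* sqrt(994)/3+ 39669923302901294/98614953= 733626848.79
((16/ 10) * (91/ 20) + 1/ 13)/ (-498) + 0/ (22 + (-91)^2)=-797/ 53950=-0.01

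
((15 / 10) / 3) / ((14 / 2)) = 1 / 14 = 0.07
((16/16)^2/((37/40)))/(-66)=-20/1221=-0.02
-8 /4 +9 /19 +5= 66 /19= 3.47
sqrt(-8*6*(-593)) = 4*sqrt(1779) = 168.71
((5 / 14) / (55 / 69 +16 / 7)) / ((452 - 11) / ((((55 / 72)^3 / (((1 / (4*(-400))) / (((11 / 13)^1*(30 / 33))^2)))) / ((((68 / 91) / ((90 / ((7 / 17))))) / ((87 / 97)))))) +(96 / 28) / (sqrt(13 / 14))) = 789717034870435546875 / 21664381935720476001182248 +26143878496551513671875*sqrt(182) / 10832190967860238000591124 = 0.03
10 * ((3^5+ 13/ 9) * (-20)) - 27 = -440243/ 9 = -48915.89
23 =23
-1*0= 0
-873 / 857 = -1.02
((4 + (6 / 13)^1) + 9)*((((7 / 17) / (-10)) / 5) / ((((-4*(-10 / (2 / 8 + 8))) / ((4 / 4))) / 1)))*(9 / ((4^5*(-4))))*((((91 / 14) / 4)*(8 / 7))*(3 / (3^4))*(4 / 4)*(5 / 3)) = 77 / 13369344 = 0.00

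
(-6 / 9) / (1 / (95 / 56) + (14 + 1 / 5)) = -38 / 843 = -0.05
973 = 973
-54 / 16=-27 / 8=-3.38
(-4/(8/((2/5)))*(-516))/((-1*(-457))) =516/2285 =0.23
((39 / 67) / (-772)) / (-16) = 39 / 827584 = 0.00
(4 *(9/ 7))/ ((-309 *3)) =-4/ 721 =-0.01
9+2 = 11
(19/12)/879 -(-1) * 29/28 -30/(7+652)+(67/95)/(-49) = 0.98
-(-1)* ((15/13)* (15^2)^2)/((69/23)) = 253125/13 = 19471.15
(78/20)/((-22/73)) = -2847/220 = -12.94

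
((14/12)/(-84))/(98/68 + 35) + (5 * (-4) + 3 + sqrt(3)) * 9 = -6824429/44604 + 9 * sqrt(3) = -137.41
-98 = -98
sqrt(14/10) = sqrt(35)/5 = 1.18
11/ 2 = 5.50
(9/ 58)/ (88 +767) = 1/ 5510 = 0.00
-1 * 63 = -63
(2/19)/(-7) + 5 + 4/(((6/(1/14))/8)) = 2141/399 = 5.37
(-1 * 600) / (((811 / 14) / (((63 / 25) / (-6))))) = 3528 / 811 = 4.35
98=98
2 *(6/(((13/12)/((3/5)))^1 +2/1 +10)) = 0.87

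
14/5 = 2.80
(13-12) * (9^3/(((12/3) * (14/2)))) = 729/28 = 26.04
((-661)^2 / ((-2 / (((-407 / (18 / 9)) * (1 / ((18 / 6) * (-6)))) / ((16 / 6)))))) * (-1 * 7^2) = 8713515503 / 192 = 45382893.24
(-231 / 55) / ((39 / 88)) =-616 / 65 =-9.48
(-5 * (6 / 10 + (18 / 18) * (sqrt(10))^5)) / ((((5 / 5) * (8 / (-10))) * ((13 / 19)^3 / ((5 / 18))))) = 171475 / 52728 + 21434375 * sqrt(10) / 39546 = 1717.24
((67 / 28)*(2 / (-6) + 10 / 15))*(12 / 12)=67 / 84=0.80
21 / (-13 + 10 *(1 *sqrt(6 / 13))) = -3.38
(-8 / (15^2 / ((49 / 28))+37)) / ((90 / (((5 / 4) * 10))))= -70 / 10431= -0.01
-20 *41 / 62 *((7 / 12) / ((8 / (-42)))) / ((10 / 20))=10045 / 124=81.01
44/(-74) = -22/37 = -0.59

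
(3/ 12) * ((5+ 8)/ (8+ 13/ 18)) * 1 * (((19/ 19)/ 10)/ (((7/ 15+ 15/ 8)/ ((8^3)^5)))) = 24699429206360064/ 44117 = 559861939985.95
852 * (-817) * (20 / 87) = -4640560 / 29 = -160019.31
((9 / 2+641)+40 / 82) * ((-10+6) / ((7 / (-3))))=1107.41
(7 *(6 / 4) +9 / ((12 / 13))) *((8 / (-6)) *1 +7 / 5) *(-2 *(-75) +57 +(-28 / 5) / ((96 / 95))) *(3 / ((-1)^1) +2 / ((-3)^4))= -233047 / 288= -809.19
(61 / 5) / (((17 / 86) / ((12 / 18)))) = 10492 / 255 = 41.15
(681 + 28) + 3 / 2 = 1421 / 2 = 710.50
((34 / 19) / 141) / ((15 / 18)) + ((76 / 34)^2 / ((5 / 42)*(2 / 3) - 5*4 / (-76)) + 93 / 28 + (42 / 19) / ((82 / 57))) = 28828344577 / 1481361980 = 19.46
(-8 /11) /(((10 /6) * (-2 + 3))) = -24 /55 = -0.44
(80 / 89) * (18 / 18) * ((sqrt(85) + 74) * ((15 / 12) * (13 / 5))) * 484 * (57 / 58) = 3586440 * sqrt(85) / 2581 + 265396560 / 2581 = 115638.09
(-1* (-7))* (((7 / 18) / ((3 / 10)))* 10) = 2450 / 27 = 90.74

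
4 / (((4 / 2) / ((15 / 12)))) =2.50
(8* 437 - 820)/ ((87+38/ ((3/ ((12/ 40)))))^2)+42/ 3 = 738131/ 51529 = 14.32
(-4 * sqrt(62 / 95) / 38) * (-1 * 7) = 14 * sqrt(5890) / 1805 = 0.60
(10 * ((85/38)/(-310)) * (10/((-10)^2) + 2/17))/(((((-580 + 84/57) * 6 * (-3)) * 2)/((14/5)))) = -259/122670720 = -0.00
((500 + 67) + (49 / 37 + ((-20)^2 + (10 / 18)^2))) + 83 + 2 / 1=3157738 / 2997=1053.63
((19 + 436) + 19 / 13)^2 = 35212356 / 169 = 208357.14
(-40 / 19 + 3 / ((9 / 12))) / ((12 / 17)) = 2.68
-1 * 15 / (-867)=5 / 289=0.02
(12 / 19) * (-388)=-4656 / 19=-245.05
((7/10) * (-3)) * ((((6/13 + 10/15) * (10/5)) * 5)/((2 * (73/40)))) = -6160/949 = -6.49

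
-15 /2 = -7.50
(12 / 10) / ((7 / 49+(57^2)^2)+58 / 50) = 70 / 615766801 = 0.00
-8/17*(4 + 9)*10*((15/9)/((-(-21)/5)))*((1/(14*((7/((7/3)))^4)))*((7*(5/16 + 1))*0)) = 0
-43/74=-0.58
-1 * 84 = -84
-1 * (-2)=2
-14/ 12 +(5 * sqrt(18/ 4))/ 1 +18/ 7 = 59/ 42 +15 * sqrt(2)/ 2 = 12.01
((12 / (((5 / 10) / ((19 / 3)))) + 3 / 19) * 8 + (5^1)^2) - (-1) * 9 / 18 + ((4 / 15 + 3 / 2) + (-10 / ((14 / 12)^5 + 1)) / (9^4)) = 78474289277 / 63055395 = 1244.53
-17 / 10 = -1.70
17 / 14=1.21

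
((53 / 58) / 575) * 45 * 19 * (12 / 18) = 3021 / 3335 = 0.91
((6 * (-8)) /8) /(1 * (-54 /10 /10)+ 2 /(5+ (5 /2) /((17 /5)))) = 31.37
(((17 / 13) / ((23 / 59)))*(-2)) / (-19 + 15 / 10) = 0.38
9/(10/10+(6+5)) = 3/4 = 0.75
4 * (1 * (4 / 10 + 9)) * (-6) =-225.60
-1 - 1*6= -7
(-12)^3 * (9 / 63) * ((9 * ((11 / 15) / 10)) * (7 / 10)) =-14256 / 125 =-114.05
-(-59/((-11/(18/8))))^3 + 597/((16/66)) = 60054957/85184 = 705.00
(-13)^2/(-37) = -169/37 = -4.57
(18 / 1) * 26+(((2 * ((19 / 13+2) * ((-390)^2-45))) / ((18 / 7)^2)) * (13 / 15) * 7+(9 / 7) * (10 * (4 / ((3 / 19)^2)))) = 40671191 / 42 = 968361.69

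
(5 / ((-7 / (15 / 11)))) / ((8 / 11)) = -75 / 56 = -1.34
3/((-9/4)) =-4/3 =-1.33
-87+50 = -37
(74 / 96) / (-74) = -1 / 96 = -0.01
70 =70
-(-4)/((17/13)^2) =676/289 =2.34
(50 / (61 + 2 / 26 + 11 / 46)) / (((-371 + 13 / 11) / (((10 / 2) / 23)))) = -17875 / 37290339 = -0.00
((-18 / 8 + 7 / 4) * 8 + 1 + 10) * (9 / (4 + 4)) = 63 / 8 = 7.88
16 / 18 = 8 / 9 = 0.89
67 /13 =5.15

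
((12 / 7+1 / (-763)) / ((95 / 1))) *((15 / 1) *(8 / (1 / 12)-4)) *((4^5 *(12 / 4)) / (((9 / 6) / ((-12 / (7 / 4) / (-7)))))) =35461398528 / 710353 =49920.81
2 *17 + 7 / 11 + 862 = 9863 / 11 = 896.64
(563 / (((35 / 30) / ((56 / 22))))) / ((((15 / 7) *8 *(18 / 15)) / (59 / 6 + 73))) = 1958677 / 396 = 4946.15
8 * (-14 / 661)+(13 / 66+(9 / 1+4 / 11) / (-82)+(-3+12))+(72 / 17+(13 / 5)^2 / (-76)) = 377254559591 / 28886955900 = 13.06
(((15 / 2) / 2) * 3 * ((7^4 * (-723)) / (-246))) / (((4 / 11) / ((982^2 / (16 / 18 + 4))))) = 56497237123005 / 1312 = 43061918538.88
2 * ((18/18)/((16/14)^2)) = 49/32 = 1.53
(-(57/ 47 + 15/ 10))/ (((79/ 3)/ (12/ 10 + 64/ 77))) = -59823/ 285901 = -0.21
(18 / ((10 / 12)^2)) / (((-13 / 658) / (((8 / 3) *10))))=-2274048 / 65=-34985.35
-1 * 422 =-422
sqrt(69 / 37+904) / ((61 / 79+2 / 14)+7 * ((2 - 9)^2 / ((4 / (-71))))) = -0.00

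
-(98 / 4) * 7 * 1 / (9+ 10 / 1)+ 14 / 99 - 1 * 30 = -146285 / 3762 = -38.88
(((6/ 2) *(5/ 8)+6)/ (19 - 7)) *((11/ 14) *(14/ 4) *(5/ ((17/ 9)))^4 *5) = 4736221875/ 10690688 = 443.02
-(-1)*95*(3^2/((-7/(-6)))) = 5130/7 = 732.86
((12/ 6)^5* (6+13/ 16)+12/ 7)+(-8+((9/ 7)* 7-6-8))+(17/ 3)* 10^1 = 5531/ 21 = 263.38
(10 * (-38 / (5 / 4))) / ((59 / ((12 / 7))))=-3648 / 413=-8.83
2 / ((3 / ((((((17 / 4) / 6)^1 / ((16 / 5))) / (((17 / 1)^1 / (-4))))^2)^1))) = 25 / 13824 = 0.00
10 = 10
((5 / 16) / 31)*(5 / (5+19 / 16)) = 25 / 3069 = 0.01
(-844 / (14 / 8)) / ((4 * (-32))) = 211 / 56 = 3.77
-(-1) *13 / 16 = 13 / 16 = 0.81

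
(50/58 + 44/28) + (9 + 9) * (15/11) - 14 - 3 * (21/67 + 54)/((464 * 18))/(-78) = 4846811225/373429056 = 12.98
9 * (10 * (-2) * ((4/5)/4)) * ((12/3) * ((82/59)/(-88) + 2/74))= -38844/24013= -1.62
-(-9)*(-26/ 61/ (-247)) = 18/ 1159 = 0.02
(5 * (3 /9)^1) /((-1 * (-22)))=5 /66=0.08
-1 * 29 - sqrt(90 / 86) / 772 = -29 - 3 * sqrt(215) / 33196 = -29.00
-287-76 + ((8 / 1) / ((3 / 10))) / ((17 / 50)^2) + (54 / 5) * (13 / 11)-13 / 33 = -1906602 / 15895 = -119.95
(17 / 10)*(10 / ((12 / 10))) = 14.17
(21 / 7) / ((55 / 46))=138 / 55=2.51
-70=-70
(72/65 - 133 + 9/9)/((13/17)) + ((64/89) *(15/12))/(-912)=-733742653/4286685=-171.17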